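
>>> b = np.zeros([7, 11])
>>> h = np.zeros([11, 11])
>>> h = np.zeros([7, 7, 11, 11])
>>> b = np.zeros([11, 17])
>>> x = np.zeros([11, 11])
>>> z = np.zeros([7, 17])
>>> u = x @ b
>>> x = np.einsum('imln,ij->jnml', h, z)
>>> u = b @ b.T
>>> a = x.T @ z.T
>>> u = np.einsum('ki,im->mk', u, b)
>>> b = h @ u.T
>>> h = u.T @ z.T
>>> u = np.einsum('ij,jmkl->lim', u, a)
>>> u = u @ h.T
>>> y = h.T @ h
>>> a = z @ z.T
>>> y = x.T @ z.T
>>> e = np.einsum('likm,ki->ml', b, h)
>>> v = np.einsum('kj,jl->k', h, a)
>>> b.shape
(7, 7, 11, 17)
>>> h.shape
(11, 7)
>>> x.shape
(17, 11, 7, 11)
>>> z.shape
(7, 17)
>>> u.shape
(7, 17, 11)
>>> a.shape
(7, 7)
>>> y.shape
(11, 7, 11, 7)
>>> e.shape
(17, 7)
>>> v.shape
(11,)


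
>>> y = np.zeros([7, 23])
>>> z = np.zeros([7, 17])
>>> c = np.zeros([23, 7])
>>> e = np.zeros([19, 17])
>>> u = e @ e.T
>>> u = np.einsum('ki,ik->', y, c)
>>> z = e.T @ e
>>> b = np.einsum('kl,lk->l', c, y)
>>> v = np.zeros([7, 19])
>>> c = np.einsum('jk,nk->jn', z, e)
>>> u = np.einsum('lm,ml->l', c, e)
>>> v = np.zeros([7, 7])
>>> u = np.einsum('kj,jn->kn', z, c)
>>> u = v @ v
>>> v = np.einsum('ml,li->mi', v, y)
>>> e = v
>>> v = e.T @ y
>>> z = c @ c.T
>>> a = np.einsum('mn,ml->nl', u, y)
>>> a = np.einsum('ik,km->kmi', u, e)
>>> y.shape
(7, 23)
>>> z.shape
(17, 17)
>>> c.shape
(17, 19)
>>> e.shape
(7, 23)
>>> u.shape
(7, 7)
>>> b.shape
(7,)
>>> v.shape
(23, 23)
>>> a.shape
(7, 23, 7)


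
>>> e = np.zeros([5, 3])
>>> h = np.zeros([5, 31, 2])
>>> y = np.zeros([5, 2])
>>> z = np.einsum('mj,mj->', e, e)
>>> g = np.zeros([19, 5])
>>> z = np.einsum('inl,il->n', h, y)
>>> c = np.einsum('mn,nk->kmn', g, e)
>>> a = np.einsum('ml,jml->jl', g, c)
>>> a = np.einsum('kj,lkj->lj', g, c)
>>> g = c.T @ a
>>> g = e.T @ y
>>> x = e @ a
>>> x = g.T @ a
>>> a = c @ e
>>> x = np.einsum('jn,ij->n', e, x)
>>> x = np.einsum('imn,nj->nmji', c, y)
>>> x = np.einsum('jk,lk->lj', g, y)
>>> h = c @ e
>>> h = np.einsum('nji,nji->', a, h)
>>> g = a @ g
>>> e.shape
(5, 3)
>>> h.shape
()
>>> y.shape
(5, 2)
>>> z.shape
(31,)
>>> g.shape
(3, 19, 2)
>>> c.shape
(3, 19, 5)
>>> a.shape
(3, 19, 3)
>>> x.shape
(5, 3)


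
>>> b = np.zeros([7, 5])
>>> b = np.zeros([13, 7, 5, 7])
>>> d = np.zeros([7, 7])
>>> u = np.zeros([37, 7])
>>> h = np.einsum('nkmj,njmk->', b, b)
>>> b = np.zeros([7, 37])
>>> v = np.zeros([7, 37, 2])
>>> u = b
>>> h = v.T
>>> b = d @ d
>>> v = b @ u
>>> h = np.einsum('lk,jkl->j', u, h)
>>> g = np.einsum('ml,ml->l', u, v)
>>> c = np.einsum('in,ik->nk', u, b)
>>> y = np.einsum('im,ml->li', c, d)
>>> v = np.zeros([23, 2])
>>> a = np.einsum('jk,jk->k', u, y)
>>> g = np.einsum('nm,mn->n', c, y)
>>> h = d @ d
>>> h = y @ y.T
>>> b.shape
(7, 7)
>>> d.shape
(7, 7)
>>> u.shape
(7, 37)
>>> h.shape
(7, 7)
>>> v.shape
(23, 2)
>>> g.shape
(37,)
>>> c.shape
(37, 7)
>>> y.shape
(7, 37)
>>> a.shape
(37,)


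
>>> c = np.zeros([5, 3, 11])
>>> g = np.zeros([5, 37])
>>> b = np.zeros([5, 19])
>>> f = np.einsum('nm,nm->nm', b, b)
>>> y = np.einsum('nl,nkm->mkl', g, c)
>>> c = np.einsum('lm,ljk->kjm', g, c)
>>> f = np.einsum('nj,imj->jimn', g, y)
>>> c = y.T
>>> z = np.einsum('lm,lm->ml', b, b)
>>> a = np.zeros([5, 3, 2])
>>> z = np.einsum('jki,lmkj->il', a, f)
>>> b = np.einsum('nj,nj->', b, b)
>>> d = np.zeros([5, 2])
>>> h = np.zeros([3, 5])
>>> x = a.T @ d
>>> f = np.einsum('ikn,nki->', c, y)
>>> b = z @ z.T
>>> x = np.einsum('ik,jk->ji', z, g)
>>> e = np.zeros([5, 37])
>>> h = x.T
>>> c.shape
(37, 3, 11)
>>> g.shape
(5, 37)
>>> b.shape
(2, 2)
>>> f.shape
()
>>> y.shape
(11, 3, 37)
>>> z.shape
(2, 37)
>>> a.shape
(5, 3, 2)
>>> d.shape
(5, 2)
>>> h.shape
(2, 5)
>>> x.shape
(5, 2)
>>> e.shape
(5, 37)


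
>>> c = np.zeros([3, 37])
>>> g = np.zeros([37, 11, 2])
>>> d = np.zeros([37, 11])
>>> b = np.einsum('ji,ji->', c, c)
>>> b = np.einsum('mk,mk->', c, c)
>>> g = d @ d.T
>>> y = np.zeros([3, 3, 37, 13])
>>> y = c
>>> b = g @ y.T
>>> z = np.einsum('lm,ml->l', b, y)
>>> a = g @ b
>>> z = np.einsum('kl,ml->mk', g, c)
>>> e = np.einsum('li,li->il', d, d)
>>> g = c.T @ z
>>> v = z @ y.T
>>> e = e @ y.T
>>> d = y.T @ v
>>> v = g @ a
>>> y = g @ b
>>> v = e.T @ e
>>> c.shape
(3, 37)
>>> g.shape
(37, 37)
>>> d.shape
(37, 3)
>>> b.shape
(37, 3)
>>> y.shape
(37, 3)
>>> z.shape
(3, 37)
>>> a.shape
(37, 3)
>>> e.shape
(11, 3)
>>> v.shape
(3, 3)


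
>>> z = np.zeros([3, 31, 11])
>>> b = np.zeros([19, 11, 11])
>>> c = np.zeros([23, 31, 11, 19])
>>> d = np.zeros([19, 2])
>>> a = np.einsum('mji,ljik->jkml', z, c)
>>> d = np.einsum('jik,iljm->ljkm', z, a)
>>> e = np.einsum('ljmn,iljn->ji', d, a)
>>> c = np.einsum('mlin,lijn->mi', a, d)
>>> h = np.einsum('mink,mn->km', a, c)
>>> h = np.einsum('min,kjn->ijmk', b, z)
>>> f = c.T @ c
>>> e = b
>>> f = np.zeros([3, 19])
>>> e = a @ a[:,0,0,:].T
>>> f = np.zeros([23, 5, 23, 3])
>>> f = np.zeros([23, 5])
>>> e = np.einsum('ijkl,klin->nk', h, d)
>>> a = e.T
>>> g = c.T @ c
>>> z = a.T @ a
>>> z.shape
(23, 23)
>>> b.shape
(19, 11, 11)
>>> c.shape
(31, 3)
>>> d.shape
(19, 3, 11, 23)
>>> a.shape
(19, 23)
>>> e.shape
(23, 19)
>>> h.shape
(11, 31, 19, 3)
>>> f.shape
(23, 5)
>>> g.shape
(3, 3)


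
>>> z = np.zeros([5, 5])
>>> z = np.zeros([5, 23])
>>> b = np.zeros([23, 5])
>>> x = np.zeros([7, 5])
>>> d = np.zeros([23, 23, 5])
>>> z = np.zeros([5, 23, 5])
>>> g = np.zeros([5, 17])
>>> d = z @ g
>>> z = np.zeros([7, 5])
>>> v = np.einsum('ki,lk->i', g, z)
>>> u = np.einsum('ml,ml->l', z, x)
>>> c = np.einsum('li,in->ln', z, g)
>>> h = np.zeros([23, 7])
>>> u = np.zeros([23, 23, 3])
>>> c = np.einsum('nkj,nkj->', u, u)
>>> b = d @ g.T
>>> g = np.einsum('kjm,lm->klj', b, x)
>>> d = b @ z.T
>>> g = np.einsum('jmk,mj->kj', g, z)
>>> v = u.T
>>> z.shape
(7, 5)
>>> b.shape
(5, 23, 5)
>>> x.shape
(7, 5)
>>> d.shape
(5, 23, 7)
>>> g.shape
(23, 5)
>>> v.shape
(3, 23, 23)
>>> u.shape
(23, 23, 3)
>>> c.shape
()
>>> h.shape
(23, 7)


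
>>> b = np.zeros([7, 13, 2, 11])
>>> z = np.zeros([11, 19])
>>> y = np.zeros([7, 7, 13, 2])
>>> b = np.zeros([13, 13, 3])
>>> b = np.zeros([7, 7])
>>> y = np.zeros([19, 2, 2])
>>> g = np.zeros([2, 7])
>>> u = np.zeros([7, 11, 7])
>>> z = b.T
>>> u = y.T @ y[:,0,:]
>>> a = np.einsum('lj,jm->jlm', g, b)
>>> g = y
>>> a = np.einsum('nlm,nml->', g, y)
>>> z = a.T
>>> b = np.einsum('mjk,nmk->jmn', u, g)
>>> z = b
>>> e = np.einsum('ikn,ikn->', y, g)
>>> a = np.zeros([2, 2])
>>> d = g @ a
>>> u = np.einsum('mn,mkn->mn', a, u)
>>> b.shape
(2, 2, 19)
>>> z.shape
(2, 2, 19)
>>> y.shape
(19, 2, 2)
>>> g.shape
(19, 2, 2)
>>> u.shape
(2, 2)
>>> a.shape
(2, 2)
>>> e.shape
()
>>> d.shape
(19, 2, 2)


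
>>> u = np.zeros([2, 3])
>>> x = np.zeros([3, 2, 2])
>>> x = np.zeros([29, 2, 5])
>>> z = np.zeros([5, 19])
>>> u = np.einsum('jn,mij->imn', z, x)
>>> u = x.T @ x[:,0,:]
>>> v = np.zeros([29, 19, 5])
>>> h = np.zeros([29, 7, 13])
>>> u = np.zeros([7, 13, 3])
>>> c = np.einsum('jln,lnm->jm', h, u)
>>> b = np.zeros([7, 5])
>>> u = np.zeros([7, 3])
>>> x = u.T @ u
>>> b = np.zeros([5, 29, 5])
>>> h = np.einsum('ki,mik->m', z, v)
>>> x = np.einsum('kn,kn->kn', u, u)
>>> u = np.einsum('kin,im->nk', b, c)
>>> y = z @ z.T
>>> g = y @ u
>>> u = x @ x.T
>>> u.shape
(7, 7)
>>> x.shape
(7, 3)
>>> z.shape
(5, 19)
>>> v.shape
(29, 19, 5)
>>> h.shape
(29,)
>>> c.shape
(29, 3)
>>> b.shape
(5, 29, 5)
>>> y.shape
(5, 5)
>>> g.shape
(5, 5)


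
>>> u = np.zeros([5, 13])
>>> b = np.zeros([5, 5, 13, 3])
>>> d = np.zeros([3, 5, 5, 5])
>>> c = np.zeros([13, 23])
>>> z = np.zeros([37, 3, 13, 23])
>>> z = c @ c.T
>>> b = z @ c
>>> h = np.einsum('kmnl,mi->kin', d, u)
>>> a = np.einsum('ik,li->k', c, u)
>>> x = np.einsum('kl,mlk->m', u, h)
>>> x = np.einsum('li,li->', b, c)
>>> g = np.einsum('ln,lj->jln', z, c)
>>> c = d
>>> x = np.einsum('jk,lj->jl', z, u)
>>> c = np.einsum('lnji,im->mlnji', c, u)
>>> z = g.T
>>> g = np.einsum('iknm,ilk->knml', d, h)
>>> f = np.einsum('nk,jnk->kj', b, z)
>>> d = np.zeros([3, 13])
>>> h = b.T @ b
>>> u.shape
(5, 13)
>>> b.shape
(13, 23)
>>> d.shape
(3, 13)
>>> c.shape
(13, 3, 5, 5, 5)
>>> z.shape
(13, 13, 23)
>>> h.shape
(23, 23)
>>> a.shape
(23,)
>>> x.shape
(13, 5)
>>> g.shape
(5, 5, 5, 13)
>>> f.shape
(23, 13)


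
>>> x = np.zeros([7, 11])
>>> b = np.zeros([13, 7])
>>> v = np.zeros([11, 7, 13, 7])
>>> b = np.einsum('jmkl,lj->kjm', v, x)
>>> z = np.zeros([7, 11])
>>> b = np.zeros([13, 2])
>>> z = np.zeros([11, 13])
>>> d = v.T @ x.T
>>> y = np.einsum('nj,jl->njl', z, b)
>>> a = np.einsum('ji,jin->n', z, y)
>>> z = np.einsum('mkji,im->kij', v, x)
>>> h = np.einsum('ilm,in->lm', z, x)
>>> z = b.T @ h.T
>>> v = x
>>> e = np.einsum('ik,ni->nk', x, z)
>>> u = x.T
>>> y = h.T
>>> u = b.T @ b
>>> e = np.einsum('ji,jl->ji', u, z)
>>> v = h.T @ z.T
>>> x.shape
(7, 11)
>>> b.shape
(13, 2)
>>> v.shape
(13, 2)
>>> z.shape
(2, 7)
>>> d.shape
(7, 13, 7, 7)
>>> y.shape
(13, 7)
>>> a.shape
(2,)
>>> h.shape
(7, 13)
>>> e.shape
(2, 2)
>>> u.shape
(2, 2)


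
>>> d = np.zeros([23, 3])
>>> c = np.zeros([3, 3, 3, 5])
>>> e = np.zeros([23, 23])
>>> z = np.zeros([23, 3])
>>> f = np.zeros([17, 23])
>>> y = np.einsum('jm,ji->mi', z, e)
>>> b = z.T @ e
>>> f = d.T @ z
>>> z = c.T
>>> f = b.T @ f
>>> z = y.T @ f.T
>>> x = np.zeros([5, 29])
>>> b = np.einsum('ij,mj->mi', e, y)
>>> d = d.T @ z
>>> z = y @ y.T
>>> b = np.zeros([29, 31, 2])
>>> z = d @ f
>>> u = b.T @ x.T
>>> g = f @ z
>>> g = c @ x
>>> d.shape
(3, 23)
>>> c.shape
(3, 3, 3, 5)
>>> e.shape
(23, 23)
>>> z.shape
(3, 3)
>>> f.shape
(23, 3)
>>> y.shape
(3, 23)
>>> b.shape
(29, 31, 2)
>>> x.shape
(5, 29)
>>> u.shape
(2, 31, 5)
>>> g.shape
(3, 3, 3, 29)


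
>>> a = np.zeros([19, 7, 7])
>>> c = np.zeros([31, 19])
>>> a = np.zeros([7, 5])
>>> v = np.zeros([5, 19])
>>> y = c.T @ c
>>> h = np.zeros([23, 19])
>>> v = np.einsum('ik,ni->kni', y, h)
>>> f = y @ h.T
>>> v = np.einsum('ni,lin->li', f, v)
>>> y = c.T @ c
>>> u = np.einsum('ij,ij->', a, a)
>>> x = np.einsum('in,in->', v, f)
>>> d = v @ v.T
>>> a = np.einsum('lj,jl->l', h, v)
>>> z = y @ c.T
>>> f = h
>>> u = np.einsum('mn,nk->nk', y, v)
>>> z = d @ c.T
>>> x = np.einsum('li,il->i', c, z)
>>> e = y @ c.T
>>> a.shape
(23,)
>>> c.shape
(31, 19)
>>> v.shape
(19, 23)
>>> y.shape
(19, 19)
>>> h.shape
(23, 19)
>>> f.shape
(23, 19)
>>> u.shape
(19, 23)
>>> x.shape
(19,)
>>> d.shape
(19, 19)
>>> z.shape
(19, 31)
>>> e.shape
(19, 31)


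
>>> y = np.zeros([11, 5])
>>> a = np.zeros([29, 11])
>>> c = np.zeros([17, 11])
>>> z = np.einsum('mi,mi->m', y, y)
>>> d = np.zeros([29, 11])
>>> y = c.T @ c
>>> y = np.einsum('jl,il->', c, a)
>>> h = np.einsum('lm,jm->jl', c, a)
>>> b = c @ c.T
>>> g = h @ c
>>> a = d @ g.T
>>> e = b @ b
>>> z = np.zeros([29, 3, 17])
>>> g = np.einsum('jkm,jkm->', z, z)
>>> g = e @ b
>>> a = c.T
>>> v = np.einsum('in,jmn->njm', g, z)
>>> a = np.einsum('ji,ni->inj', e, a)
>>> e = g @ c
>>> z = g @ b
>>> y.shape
()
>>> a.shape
(17, 11, 17)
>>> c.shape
(17, 11)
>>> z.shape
(17, 17)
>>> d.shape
(29, 11)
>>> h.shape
(29, 17)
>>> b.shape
(17, 17)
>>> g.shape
(17, 17)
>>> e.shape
(17, 11)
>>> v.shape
(17, 29, 3)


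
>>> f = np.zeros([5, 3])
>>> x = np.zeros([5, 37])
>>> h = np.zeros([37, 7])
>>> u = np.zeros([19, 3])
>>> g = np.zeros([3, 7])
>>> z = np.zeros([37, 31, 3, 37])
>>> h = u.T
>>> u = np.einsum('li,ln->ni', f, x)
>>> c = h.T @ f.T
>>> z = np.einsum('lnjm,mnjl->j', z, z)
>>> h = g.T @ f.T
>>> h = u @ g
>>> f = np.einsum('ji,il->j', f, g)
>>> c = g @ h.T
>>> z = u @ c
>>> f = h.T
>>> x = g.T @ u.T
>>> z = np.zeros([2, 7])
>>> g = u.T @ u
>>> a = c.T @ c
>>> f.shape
(7, 37)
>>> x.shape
(7, 37)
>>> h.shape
(37, 7)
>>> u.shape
(37, 3)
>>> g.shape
(3, 3)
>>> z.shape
(2, 7)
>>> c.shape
(3, 37)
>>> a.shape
(37, 37)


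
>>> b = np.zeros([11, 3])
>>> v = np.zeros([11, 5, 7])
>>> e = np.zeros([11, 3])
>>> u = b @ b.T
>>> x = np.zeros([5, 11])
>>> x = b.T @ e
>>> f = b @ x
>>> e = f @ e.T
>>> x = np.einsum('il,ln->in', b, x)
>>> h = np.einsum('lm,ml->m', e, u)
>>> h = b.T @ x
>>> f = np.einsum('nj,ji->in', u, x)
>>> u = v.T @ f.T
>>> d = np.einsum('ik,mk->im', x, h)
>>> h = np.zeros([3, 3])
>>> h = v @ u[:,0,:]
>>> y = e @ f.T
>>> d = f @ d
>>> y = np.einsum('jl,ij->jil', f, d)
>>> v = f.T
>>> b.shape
(11, 3)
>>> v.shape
(11, 3)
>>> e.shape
(11, 11)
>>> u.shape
(7, 5, 3)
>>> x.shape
(11, 3)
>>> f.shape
(3, 11)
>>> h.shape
(11, 5, 3)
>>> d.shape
(3, 3)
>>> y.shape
(3, 3, 11)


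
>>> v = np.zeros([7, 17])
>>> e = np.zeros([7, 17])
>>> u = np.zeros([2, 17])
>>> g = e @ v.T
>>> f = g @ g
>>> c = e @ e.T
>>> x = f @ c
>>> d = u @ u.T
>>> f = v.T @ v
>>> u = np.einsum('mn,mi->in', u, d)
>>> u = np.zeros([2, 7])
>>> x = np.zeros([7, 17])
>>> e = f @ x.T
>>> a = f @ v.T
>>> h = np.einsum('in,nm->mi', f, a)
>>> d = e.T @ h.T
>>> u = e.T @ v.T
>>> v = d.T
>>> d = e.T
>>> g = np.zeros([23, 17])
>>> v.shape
(7, 7)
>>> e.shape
(17, 7)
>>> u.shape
(7, 7)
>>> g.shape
(23, 17)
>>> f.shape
(17, 17)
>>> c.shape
(7, 7)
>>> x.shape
(7, 17)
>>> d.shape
(7, 17)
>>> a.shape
(17, 7)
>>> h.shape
(7, 17)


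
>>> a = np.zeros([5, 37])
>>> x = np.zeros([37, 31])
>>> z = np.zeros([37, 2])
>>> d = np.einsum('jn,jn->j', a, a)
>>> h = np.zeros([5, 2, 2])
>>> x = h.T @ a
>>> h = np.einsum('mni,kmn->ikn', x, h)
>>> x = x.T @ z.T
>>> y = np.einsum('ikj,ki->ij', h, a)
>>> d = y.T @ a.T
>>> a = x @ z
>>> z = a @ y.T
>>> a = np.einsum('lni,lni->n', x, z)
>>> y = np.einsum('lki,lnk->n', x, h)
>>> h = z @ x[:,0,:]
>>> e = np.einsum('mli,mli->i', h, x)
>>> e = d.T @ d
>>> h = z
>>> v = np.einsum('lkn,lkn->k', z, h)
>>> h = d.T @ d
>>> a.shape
(2,)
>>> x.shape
(37, 2, 37)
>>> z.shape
(37, 2, 37)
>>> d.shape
(2, 5)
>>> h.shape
(5, 5)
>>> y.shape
(5,)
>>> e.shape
(5, 5)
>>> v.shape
(2,)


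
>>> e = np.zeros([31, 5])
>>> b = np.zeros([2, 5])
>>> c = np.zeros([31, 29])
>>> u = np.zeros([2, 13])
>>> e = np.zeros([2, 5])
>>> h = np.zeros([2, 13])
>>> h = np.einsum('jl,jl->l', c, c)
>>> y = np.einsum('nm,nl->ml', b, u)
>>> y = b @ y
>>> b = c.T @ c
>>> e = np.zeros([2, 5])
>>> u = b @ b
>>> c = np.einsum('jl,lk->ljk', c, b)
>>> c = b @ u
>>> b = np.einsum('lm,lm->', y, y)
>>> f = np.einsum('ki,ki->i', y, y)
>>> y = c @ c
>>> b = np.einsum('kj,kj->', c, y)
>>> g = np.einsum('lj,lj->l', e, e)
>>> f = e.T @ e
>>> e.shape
(2, 5)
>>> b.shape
()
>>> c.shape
(29, 29)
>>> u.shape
(29, 29)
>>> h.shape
(29,)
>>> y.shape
(29, 29)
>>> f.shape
(5, 5)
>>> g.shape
(2,)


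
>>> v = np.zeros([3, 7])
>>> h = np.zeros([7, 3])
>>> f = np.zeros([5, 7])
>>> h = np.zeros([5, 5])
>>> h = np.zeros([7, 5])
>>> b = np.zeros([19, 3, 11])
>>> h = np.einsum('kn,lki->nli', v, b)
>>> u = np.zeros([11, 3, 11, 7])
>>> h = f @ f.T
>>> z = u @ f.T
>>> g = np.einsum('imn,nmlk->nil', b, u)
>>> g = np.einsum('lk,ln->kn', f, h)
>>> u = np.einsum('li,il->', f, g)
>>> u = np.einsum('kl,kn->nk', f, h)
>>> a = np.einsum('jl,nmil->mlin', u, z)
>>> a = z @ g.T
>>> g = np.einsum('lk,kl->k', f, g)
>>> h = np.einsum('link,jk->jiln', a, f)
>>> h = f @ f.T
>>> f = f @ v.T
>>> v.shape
(3, 7)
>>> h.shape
(5, 5)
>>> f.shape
(5, 3)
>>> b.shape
(19, 3, 11)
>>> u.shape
(5, 5)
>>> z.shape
(11, 3, 11, 5)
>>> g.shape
(7,)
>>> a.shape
(11, 3, 11, 7)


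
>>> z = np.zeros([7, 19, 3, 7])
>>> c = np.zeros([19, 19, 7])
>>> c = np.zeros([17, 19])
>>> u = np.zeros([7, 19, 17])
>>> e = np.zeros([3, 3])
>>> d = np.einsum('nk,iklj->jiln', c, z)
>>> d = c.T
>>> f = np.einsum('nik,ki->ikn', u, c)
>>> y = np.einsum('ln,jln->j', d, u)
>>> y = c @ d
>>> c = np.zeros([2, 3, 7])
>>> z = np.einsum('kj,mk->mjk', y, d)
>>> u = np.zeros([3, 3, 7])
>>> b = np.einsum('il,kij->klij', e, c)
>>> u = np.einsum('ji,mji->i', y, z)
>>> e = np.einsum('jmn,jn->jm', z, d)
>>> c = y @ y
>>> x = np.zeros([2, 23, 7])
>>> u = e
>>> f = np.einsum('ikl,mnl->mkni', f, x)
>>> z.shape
(19, 17, 17)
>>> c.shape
(17, 17)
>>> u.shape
(19, 17)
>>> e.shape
(19, 17)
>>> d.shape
(19, 17)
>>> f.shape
(2, 17, 23, 19)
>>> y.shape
(17, 17)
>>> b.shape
(2, 3, 3, 7)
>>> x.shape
(2, 23, 7)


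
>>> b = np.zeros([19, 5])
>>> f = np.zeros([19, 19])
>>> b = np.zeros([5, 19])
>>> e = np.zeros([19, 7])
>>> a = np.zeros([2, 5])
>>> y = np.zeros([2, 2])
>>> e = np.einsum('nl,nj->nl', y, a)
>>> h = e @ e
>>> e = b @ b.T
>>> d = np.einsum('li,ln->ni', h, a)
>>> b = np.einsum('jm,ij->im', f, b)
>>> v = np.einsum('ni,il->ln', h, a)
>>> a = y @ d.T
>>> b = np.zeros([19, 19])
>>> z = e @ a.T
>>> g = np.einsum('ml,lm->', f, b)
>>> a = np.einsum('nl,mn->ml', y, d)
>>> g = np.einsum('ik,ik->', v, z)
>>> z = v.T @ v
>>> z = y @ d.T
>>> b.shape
(19, 19)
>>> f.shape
(19, 19)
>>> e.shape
(5, 5)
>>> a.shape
(5, 2)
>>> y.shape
(2, 2)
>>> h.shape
(2, 2)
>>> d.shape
(5, 2)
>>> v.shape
(5, 2)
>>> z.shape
(2, 5)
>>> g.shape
()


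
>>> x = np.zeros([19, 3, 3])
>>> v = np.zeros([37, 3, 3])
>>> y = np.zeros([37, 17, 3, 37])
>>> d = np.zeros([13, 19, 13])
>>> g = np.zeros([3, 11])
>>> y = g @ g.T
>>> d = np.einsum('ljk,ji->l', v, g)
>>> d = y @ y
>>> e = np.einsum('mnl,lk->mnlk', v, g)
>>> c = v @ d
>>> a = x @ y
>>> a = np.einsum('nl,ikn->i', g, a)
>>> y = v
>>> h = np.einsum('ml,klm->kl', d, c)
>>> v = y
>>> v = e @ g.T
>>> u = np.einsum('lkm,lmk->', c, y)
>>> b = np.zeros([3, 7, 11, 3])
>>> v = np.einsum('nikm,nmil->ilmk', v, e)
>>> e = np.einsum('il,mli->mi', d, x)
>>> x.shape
(19, 3, 3)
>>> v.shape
(3, 11, 3, 3)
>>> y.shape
(37, 3, 3)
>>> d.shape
(3, 3)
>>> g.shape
(3, 11)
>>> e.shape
(19, 3)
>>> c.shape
(37, 3, 3)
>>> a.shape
(19,)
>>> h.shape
(37, 3)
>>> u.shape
()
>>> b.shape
(3, 7, 11, 3)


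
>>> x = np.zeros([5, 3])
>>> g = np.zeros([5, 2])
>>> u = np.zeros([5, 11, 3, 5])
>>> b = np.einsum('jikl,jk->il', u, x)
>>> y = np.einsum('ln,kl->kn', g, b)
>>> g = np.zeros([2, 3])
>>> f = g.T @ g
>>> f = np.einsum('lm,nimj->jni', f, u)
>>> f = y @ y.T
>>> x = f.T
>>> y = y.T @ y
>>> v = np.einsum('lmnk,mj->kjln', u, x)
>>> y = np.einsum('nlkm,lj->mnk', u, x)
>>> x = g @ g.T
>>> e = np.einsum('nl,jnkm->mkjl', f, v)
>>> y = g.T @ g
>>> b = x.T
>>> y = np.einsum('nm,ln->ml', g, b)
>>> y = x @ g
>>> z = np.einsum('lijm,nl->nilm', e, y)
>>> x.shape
(2, 2)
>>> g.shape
(2, 3)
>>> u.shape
(5, 11, 3, 5)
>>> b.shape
(2, 2)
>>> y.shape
(2, 3)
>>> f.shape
(11, 11)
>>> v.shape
(5, 11, 5, 3)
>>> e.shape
(3, 5, 5, 11)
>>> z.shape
(2, 5, 3, 11)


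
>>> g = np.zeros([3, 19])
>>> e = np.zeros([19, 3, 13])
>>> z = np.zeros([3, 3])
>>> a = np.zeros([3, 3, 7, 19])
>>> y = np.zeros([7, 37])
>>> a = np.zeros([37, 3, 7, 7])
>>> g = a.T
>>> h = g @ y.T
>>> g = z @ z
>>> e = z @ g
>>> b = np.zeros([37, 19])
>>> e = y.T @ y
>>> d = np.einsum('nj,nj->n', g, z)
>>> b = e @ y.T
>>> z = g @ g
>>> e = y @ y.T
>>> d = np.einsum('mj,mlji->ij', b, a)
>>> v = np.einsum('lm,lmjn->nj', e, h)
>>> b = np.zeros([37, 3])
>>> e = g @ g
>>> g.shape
(3, 3)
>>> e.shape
(3, 3)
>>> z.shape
(3, 3)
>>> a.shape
(37, 3, 7, 7)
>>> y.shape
(7, 37)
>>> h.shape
(7, 7, 3, 7)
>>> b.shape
(37, 3)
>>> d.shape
(7, 7)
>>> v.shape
(7, 3)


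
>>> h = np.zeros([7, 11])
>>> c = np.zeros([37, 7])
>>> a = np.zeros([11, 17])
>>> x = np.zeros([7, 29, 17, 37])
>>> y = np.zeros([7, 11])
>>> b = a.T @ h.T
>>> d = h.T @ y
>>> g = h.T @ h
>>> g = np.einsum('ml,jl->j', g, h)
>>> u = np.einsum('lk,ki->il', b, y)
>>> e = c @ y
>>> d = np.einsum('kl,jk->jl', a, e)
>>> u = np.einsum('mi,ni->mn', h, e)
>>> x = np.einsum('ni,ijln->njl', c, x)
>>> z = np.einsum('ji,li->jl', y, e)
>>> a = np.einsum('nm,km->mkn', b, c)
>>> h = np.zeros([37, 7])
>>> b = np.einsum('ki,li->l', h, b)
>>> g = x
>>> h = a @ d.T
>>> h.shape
(7, 37, 37)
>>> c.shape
(37, 7)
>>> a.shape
(7, 37, 17)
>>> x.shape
(37, 29, 17)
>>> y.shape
(7, 11)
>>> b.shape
(17,)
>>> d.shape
(37, 17)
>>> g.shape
(37, 29, 17)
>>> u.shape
(7, 37)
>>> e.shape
(37, 11)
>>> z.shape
(7, 37)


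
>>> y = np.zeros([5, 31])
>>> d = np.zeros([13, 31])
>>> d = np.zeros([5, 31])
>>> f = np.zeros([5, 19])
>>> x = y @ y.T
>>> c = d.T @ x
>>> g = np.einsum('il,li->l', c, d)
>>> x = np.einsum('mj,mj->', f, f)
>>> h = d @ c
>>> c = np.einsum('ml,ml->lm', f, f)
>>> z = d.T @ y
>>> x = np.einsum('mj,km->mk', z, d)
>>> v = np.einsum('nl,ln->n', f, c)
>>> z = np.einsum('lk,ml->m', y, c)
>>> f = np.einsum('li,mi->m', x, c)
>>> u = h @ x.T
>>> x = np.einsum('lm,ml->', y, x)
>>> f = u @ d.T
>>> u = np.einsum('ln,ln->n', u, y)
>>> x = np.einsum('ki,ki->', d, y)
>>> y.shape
(5, 31)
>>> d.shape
(5, 31)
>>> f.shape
(5, 5)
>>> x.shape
()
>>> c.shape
(19, 5)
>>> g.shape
(5,)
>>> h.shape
(5, 5)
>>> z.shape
(19,)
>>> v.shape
(5,)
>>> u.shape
(31,)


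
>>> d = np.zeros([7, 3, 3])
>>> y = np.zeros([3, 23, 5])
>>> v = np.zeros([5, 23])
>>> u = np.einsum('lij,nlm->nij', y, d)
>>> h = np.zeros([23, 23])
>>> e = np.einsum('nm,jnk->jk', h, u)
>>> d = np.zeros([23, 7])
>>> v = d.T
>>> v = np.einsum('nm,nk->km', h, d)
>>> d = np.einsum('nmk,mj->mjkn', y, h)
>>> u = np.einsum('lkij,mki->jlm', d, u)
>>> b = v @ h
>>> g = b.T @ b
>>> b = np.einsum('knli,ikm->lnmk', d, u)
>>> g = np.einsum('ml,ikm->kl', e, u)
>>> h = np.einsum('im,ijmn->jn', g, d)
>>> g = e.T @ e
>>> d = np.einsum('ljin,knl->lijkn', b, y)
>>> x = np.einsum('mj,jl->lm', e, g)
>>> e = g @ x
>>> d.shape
(5, 7, 23, 3, 23)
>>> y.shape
(3, 23, 5)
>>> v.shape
(7, 23)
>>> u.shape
(3, 23, 7)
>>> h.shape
(23, 3)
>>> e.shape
(5, 7)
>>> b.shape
(5, 23, 7, 23)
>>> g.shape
(5, 5)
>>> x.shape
(5, 7)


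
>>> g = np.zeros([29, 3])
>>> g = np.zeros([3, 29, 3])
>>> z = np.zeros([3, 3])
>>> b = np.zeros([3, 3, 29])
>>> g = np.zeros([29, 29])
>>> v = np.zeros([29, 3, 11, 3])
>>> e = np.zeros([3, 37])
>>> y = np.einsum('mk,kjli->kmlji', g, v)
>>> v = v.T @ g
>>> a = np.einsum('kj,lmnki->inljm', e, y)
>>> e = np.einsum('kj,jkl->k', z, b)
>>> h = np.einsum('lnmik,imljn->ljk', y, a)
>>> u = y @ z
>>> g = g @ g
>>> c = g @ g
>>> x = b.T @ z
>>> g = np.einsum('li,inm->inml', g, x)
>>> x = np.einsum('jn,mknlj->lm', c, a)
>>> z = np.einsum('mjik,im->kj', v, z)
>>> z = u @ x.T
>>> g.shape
(29, 3, 3, 29)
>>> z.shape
(29, 29, 11, 3, 37)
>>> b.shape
(3, 3, 29)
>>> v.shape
(3, 11, 3, 29)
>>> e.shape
(3,)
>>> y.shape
(29, 29, 11, 3, 3)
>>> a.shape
(3, 11, 29, 37, 29)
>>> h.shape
(29, 37, 3)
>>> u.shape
(29, 29, 11, 3, 3)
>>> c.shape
(29, 29)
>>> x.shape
(37, 3)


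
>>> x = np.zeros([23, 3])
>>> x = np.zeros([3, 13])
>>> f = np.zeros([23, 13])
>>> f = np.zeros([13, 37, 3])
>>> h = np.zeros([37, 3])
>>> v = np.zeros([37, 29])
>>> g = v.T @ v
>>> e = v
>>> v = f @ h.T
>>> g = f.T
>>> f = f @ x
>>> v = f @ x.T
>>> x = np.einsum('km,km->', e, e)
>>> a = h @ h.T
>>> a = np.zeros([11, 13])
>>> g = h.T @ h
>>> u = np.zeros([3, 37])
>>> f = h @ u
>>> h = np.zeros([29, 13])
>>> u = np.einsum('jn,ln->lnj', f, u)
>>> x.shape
()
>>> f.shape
(37, 37)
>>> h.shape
(29, 13)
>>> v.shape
(13, 37, 3)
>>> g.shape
(3, 3)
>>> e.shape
(37, 29)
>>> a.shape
(11, 13)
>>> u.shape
(3, 37, 37)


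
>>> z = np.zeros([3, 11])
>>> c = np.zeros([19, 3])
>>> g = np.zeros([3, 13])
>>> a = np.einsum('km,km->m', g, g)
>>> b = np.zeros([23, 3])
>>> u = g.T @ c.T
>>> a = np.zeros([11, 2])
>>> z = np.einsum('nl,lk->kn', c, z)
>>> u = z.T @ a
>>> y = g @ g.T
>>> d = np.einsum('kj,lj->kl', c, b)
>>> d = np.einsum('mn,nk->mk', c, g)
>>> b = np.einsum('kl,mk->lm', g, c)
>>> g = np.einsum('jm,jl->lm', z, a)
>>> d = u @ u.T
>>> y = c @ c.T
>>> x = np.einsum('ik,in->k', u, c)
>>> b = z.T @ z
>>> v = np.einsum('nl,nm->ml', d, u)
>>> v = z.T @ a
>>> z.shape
(11, 19)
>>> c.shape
(19, 3)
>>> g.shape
(2, 19)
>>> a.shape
(11, 2)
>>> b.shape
(19, 19)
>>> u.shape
(19, 2)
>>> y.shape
(19, 19)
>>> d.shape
(19, 19)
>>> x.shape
(2,)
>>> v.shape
(19, 2)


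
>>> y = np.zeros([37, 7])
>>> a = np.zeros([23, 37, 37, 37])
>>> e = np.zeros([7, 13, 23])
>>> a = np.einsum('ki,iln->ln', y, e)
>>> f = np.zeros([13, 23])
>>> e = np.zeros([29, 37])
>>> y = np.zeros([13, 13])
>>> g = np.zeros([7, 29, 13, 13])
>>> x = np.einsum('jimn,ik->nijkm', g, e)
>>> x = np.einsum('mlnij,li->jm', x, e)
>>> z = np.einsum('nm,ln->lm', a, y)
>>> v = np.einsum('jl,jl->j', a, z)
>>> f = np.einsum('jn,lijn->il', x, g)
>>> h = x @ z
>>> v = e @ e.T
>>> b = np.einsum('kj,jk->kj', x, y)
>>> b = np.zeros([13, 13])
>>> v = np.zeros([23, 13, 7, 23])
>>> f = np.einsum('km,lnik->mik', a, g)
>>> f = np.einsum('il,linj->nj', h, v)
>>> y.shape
(13, 13)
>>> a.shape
(13, 23)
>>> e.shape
(29, 37)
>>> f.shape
(7, 23)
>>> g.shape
(7, 29, 13, 13)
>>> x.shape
(13, 13)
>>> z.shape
(13, 23)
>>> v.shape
(23, 13, 7, 23)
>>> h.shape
(13, 23)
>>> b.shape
(13, 13)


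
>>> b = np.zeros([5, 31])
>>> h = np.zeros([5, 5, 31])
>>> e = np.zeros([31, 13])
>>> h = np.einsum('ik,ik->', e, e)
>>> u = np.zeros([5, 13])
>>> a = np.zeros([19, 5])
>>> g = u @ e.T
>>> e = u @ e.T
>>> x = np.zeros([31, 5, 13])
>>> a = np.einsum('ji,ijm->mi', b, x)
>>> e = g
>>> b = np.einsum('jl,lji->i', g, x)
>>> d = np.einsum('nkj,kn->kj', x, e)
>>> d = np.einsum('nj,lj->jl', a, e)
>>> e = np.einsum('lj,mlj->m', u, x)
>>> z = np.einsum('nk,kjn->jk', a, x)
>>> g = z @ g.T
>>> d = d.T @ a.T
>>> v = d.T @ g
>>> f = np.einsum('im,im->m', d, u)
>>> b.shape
(13,)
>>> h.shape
()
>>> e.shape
(31,)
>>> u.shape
(5, 13)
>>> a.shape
(13, 31)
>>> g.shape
(5, 5)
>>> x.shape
(31, 5, 13)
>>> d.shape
(5, 13)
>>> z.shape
(5, 31)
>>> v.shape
(13, 5)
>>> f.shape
(13,)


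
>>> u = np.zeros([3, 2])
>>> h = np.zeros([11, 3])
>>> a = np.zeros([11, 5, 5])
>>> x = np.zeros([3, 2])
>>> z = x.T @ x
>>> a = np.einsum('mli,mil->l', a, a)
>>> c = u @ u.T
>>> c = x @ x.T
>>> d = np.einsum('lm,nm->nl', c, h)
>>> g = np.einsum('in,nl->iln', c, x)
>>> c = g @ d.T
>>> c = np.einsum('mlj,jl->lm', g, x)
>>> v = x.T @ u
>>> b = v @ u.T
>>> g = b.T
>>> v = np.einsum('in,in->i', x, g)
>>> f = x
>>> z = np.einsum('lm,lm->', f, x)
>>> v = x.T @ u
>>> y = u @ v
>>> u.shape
(3, 2)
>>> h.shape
(11, 3)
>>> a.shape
(5,)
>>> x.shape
(3, 2)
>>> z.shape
()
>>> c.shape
(2, 3)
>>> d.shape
(11, 3)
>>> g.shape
(3, 2)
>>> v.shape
(2, 2)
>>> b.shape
(2, 3)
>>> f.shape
(3, 2)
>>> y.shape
(3, 2)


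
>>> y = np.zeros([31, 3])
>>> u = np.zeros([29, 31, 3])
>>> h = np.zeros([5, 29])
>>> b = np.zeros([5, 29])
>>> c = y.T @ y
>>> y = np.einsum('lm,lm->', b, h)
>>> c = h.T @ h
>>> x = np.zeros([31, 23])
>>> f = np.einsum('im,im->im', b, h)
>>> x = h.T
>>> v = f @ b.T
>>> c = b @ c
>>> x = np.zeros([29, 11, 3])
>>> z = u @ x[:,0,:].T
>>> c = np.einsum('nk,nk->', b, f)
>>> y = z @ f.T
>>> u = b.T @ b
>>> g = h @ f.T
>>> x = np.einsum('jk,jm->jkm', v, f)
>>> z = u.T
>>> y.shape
(29, 31, 5)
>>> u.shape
(29, 29)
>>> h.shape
(5, 29)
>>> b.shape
(5, 29)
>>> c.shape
()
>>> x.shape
(5, 5, 29)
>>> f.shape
(5, 29)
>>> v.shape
(5, 5)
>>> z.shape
(29, 29)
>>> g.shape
(5, 5)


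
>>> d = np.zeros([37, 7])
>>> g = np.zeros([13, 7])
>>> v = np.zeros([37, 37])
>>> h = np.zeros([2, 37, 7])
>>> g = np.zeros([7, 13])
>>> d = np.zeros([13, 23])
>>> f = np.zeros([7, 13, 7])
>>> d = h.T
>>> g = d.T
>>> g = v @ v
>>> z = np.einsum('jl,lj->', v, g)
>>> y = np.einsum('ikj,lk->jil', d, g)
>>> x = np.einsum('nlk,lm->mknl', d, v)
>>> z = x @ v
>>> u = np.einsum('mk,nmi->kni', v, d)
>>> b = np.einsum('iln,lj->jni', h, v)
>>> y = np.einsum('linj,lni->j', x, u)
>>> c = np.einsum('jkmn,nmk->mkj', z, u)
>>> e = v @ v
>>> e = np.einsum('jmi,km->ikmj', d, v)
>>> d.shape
(7, 37, 2)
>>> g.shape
(37, 37)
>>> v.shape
(37, 37)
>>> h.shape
(2, 37, 7)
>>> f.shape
(7, 13, 7)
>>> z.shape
(37, 2, 7, 37)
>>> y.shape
(37,)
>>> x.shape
(37, 2, 7, 37)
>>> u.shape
(37, 7, 2)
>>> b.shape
(37, 7, 2)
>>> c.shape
(7, 2, 37)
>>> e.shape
(2, 37, 37, 7)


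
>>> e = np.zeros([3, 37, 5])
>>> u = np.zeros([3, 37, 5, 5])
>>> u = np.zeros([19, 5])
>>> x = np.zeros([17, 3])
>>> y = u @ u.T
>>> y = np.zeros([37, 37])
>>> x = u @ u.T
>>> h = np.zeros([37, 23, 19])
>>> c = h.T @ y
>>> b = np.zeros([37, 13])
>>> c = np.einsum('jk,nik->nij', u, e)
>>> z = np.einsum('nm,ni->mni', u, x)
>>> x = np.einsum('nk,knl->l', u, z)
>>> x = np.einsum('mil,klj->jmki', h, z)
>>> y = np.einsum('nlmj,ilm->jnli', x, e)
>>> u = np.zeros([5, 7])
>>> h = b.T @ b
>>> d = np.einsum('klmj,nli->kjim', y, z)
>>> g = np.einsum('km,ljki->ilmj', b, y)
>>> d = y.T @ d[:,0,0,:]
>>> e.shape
(3, 37, 5)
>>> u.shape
(5, 7)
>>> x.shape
(19, 37, 5, 23)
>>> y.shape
(23, 19, 37, 3)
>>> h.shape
(13, 13)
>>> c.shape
(3, 37, 19)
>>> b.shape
(37, 13)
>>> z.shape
(5, 19, 19)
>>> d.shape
(3, 37, 19, 37)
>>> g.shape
(3, 23, 13, 19)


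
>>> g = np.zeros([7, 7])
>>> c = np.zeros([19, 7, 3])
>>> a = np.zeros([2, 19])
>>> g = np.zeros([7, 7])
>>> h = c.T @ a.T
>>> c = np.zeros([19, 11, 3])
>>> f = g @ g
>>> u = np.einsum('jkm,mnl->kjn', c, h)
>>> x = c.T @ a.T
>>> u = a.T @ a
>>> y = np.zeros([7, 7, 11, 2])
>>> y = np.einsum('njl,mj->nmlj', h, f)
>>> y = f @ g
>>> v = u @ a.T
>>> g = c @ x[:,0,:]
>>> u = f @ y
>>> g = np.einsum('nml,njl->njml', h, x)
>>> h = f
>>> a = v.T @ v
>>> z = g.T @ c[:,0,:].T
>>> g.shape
(3, 11, 7, 2)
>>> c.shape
(19, 11, 3)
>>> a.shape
(2, 2)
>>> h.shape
(7, 7)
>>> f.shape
(7, 7)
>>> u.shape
(7, 7)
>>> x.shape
(3, 11, 2)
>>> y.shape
(7, 7)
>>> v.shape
(19, 2)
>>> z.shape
(2, 7, 11, 19)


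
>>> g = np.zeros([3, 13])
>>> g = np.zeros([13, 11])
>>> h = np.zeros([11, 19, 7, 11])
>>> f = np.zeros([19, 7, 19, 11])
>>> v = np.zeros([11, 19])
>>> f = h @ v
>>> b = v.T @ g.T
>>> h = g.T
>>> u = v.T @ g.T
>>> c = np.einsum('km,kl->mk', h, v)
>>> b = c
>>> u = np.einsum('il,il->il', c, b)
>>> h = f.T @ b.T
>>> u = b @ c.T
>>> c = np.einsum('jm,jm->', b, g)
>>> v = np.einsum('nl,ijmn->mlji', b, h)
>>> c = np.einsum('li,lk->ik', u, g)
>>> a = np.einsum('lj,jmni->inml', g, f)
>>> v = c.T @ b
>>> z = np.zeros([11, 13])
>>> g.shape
(13, 11)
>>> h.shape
(19, 7, 19, 13)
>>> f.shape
(11, 19, 7, 19)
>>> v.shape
(11, 11)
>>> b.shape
(13, 11)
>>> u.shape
(13, 13)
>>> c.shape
(13, 11)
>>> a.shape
(19, 7, 19, 13)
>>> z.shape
(11, 13)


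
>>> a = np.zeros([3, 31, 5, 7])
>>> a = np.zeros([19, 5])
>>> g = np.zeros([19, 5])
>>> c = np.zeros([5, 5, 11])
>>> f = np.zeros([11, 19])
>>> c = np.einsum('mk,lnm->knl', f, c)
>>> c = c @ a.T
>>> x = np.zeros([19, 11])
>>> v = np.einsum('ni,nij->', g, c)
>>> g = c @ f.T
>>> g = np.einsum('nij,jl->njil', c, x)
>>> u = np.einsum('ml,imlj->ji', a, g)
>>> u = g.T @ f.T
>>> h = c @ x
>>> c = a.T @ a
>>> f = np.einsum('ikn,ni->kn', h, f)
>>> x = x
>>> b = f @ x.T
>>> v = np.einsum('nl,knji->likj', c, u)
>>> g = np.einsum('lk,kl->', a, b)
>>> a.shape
(19, 5)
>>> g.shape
()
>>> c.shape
(5, 5)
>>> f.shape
(5, 11)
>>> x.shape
(19, 11)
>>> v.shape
(5, 11, 11, 19)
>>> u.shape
(11, 5, 19, 11)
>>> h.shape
(19, 5, 11)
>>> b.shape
(5, 19)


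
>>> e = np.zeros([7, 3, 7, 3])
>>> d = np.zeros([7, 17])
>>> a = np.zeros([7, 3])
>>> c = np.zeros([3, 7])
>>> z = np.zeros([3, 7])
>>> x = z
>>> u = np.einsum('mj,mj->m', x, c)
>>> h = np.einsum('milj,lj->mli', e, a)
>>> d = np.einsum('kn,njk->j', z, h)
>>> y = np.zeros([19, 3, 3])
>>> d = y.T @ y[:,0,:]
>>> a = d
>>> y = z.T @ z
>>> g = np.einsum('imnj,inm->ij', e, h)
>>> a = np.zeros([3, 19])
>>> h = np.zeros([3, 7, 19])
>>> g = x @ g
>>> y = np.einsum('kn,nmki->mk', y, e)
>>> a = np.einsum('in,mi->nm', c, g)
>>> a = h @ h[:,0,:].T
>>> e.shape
(7, 3, 7, 3)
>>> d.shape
(3, 3, 3)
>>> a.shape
(3, 7, 3)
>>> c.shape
(3, 7)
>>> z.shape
(3, 7)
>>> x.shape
(3, 7)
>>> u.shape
(3,)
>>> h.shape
(3, 7, 19)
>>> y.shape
(3, 7)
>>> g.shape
(3, 3)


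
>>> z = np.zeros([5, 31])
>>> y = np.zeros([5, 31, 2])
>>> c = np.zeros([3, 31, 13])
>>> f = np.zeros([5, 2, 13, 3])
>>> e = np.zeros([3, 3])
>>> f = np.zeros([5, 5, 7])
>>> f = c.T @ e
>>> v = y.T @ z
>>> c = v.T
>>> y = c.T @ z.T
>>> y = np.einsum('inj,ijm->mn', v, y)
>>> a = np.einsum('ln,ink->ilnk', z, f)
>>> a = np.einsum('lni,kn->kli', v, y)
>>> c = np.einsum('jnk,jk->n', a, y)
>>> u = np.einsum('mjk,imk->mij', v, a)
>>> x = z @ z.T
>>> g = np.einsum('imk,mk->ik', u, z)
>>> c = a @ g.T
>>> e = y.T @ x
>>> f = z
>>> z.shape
(5, 31)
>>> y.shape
(5, 31)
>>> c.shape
(5, 2, 2)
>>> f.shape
(5, 31)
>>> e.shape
(31, 5)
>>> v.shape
(2, 31, 31)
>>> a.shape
(5, 2, 31)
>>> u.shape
(2, 5, 31)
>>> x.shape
(5, 5)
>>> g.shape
(2, 31)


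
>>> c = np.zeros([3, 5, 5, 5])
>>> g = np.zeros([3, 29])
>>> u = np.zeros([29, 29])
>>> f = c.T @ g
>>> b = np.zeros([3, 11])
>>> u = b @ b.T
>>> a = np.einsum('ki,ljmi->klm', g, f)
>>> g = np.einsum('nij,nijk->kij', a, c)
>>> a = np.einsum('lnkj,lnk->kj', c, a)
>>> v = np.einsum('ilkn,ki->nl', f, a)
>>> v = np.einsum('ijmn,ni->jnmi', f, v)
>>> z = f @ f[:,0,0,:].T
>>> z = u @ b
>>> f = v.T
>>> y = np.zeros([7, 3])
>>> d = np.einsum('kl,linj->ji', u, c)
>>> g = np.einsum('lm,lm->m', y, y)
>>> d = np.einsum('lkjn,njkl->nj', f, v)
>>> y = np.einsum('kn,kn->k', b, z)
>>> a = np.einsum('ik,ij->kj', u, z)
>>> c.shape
(3, 5, 5, 5)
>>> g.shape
(3,)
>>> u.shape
(3, 3)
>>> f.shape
(5, 5, 29, 5)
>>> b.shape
(3, 11)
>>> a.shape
(3, 11)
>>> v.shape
(5, 29, 5, 5)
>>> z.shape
(3, 11)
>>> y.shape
(3,)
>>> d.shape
(5, 29)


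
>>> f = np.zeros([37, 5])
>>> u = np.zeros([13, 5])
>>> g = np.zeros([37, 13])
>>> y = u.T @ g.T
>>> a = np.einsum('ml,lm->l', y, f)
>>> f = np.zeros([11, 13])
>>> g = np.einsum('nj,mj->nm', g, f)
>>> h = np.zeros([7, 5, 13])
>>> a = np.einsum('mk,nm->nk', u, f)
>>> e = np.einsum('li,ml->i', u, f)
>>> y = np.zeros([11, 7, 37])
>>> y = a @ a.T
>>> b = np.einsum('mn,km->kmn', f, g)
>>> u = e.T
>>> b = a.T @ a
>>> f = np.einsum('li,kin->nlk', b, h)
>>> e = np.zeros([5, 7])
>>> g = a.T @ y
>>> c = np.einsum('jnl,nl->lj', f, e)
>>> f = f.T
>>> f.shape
(7, 5, 13)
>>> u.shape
(5,)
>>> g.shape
(5, 11)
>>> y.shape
(11, 11)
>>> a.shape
(11, 5)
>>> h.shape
(7, 5, 13)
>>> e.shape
(5, 7)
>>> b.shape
(5, 5)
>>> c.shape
(7, 13)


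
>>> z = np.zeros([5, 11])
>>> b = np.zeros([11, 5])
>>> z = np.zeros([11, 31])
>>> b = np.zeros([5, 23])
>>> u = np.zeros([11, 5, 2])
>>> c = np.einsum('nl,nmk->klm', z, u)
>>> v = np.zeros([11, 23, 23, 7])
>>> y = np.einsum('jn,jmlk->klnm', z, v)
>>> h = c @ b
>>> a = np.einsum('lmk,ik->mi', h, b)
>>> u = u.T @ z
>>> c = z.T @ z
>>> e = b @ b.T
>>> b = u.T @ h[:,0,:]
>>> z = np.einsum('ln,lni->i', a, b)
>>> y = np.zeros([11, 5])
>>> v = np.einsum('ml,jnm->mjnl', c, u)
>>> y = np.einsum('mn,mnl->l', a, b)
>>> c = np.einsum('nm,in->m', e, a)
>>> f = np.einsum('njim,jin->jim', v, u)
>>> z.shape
(23,)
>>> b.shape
(31, 5, 23)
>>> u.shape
(2, 5, 31)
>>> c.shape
(5,)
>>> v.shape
(31, 2, 5, 31)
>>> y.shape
(23,)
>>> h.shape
(2, 31, 23)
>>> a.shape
(31, 5)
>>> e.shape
(5, 5)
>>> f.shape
(2, 5, 31)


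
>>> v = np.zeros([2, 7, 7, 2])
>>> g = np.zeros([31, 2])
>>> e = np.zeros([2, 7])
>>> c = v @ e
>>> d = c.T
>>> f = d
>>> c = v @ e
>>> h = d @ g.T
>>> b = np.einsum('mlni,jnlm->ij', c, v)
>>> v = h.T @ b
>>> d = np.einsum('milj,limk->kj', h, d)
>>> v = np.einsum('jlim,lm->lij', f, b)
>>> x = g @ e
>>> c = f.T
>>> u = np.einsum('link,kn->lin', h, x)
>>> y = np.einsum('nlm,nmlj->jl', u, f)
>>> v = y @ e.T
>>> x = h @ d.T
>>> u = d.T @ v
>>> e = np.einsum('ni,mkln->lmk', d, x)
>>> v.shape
(2, 2)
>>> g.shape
(31, 2)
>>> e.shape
(7, 7, 7)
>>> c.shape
(2, 7, 7, 7)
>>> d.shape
(2, 31)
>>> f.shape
(7, 7, 7, 2)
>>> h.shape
(7, 7, 7, 31)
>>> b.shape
(7, 2)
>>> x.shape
(7, 7, 7, 2)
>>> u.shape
(31, 2)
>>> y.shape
(2, 7)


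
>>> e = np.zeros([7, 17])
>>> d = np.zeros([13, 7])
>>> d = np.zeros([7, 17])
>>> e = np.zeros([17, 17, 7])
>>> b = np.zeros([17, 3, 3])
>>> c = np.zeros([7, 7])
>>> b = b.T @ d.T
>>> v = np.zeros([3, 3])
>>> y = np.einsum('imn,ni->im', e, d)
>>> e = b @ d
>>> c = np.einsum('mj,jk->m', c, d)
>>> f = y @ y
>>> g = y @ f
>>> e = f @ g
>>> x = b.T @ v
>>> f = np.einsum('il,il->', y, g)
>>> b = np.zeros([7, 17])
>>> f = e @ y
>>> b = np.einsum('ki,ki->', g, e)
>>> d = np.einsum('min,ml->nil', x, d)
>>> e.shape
(17, 17)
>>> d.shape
(3, 3, 17)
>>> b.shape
()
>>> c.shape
(7,)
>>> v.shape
(3, 3)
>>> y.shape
(17, 17)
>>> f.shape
(17, 17)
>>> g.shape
(17, 17)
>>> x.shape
(7, 3, 3)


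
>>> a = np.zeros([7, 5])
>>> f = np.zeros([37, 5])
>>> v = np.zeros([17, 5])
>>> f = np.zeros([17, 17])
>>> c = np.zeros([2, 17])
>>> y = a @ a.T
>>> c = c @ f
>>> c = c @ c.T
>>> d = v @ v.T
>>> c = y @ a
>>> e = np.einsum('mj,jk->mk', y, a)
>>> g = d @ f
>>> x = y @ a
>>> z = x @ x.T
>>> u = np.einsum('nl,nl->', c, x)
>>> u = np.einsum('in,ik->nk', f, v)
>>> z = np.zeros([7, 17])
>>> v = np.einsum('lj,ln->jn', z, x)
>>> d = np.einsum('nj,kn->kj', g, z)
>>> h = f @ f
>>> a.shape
(7, 5)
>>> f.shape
(17, 17)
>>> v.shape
(17, 5)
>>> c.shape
(7, 5)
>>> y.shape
(7, 7)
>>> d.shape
(7, 17)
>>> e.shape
(7, 5)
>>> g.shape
(17, 17)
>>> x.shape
(7, 5)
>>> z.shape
(7, 17)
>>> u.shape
(17, 5)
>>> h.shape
(17, 17)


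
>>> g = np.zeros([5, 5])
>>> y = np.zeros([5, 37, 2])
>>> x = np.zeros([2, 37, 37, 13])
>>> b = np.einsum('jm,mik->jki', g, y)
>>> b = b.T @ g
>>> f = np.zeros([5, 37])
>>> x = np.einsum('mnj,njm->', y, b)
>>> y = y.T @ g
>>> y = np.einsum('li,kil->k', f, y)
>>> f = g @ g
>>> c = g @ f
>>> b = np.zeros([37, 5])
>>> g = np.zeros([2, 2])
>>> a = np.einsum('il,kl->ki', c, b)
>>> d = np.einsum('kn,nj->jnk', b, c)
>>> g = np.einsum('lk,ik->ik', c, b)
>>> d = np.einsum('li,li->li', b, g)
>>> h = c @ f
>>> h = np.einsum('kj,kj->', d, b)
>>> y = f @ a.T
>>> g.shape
(37, 5)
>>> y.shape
(5, 37)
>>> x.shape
()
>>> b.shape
(37, 5)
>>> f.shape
(5, 5)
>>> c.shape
(5, 5)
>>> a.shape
(37, 5)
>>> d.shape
(37, 5)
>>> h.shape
()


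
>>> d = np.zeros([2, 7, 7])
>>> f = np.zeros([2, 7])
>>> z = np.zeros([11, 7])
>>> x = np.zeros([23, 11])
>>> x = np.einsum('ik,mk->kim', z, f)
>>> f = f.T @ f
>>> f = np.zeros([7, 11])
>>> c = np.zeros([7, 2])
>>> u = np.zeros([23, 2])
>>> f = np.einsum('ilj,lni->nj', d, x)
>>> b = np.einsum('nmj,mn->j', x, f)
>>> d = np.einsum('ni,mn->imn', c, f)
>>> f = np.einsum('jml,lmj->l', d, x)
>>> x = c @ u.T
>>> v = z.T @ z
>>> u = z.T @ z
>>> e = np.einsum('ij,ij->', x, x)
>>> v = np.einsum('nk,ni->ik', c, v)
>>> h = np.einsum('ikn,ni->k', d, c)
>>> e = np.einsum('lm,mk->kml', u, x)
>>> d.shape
(2, 11, 7)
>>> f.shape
(7,)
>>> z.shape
(11, 7)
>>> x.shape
(7, 23)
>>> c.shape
(7, 2)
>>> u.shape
(7, 7)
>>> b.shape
(2,)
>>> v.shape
(7, 2)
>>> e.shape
(23, 7, 7)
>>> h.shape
(11,)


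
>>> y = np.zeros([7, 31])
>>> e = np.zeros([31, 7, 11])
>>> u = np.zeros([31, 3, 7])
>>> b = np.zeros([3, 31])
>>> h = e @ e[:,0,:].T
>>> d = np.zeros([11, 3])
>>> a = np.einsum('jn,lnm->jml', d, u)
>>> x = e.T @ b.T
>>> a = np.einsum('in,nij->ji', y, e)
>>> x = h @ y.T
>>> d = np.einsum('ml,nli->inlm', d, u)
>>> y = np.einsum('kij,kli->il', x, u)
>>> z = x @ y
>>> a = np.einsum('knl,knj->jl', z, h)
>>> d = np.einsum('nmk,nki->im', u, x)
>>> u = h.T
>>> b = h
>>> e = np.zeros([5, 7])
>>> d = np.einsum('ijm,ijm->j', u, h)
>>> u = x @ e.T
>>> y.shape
(7, 3)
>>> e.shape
(5, 7)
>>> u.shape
(31, 7, 5)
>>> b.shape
(31, 7, 31)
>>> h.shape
(31, 7, 31)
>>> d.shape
(7,)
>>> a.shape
(31, 3)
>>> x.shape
(31, 7, 7)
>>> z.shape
(31, 7, 3)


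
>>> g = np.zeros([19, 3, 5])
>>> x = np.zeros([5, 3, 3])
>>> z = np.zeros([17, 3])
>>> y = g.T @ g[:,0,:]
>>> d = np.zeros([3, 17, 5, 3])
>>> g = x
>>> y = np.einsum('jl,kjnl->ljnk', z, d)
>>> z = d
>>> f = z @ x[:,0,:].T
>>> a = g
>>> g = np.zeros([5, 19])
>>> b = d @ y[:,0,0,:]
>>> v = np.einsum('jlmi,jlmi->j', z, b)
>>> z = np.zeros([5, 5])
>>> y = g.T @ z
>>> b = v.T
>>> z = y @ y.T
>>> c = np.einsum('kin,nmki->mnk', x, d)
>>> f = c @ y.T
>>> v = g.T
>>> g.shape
(5, 19)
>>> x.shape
(5, 3, 3)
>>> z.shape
(19, 19)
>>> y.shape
(19, 5)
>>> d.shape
(3, 17, 5, 3)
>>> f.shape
(17, 3, 19)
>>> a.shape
(5, 3, 3)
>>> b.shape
(3,)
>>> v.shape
(19, 5)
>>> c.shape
(17, 3, 5)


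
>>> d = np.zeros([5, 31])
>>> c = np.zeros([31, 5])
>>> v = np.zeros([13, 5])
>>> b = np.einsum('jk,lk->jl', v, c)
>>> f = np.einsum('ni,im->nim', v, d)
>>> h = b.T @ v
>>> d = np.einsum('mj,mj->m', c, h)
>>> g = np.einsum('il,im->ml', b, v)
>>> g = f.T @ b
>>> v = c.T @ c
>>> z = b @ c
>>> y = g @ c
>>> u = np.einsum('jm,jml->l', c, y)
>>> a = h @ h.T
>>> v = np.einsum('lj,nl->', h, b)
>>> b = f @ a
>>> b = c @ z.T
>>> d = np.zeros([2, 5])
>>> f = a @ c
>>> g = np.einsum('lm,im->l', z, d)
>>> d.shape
(2, 5)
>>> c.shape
(31, 5)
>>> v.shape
()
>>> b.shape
(31, 13)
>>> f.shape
(31, 5)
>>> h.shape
(31, 5)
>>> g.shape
(13,)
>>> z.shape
(13, 5)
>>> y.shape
(31, 5, 5)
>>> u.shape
(5,)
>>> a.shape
(31, 31)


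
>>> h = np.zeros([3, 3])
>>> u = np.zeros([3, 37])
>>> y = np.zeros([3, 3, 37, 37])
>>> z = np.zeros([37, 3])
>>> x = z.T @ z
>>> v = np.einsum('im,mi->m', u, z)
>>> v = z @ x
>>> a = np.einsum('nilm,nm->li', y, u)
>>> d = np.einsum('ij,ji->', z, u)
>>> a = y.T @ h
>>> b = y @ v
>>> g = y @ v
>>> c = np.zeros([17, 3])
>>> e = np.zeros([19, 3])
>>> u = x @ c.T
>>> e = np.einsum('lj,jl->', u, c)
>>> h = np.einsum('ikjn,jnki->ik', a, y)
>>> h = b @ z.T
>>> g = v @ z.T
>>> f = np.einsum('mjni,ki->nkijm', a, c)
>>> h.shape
(3, 3, 37, 37)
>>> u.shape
(3, 17)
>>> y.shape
(3, 3, 37, 37)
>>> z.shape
(37, 3)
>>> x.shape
(3, 3)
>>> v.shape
(37, 3)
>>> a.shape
(37, 37, 3, 3)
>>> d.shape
()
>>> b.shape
(3, 3, 37, 3)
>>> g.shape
(37, 37)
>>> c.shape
(17, 3)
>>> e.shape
()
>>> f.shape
(3, 17, 3, 37, 37)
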